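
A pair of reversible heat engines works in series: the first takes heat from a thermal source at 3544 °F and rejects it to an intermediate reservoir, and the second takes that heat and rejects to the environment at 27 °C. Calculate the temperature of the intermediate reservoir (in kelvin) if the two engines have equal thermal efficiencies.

T_m ≈ 817 K

T_H = 3544 °F → (3544 − 32) × 5/9 = 1951.11 °C = 2224.26 K.
T_C = 27 °C → 27 + 273.15 = 300.15 K.
Equal efficiencies require 1 − T_m/T_H = 1 − T_C/T_m, i.e. T_m/T_H = T_C/T_m, so T_m = √(T_H·T_C) = √(2224.26 × 300.15) = 817 K.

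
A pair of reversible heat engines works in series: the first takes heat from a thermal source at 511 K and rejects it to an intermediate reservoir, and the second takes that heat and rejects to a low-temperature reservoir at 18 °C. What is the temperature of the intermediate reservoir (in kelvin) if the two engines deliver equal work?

T_C = 18 °C → 18 + 273.15 = 291.15 K.
For reversible stages Q_m = Q_H·(T_m/T_H). Setting W₁ = Q_H(1 − T_m/T_H) equal to W₂ = Q_m(1 − T_C/T_m) = Q_H·(T_m − T_C)/T_H gives T_H − T_m = T_m − T_C, so T_m = (T_H + T_C)/2 = (511.00 + 291.15)/2 = 401.1 K.

T_m ≈ 401.1 K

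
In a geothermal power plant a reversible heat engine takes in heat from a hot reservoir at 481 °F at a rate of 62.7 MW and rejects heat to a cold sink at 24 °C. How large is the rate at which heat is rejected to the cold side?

Q̇_C ≈ 35.7 MW

T_H = 481 °F → (481 − 32) × 5/9 = 249.44 °C = 522.59 K.
T_C = 24 °C → 24 + 273.15 = 297.15 K.
For a reversible engine, η = 1 − T_C/T_H = 1 − 297.15/522.59 = 0.4314.
For a reversible cycle Q_C/Q_H = T_C/T_H, so Q_C = 62.7 × 297.15/522.59 = 35.7 MW.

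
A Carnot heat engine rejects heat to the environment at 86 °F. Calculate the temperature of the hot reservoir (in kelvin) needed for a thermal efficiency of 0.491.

T_H ≈ 596 K

T_C = 86 °F → (86 − 32) × 5/9 = 30.00 °C = 303.15 K.
From η = 1 − T_C/T_H, solving for T_H gives T_H = T_C/(1 − η) = 303.15/(1 − 0.491) = 596 K.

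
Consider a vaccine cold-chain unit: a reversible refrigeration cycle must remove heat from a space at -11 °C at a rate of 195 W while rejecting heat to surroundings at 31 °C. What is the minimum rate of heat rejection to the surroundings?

T_H = 31 °C → 31 + 273.15 = 304.15 K.
T_C = -11 °C → -11 + 273.15 = 262.15 K.
For a reversible cycle Q_H/Q_C = T_H/T_C, so Q_H = Q_C·T_H/T_C = 195 × 304.15/262.15 = 226 W.

Q̇_H ≈ 226 W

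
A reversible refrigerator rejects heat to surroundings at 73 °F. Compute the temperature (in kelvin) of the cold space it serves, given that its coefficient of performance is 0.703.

T_H = 73 °F → (73 − 32) × 5/9 = 22.78 °C = 295.93 K.
COP_R = T_C/(T_H − T_C) ⇒ T_C = T_H·COP_R/(1 + COP_R) = 295.93 × 0.703/(1 + 0.703) = 122.2 K.

T_C ≈ 122.2 K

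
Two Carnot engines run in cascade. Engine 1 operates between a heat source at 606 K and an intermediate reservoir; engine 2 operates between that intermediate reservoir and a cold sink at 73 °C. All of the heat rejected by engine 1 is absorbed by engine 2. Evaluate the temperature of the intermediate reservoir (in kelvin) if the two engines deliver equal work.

T_m ≈ 476 K

T_C = 73 °C → 73 + 273.15 = 346.15 K.
For reversible stages Q_m = Q_H·(T_m/T_H). Setting W₁ = Q_H(1 − T_m/T_H) equal to W₂ = Q_m(1 − T_C/T_m) = Q_H·(T_m − T_C)/T_H gives T_H − T_m = T_m − T_C, so T_m = (T_H + T_C)/2 = (606.00 + 346.15)/2 = 476 K.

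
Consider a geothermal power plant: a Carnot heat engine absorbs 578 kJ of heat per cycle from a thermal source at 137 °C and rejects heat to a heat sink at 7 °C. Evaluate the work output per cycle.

T_H = 137 °C → 137 + 273.15 = 410.15 K.
T_C = 7 °C → 7 + 273.15 = 280.15 K.
η_rev = 1 − T_C/T_H = 1 − 280.15/410.15 = 0.3170.
W = η·Q_H = 0.3170 × 578 = 183.2 kJ.

W ≈ 183.2 kJ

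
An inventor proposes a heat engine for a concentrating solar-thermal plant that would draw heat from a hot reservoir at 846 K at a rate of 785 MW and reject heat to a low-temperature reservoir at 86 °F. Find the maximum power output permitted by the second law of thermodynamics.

Ẇ_max ≈ 504 MW

T_C = 86 °F → (86 − 32) × 5/9 = 30.00 °C = 303.15 K.
By the Carnot theorem, η_max = 1 − T_C/T_H = 1 − 303.15/846.00 = 0.6417.
W_max = η_max · Q_H = 0.6417 × 785 = 504 MW.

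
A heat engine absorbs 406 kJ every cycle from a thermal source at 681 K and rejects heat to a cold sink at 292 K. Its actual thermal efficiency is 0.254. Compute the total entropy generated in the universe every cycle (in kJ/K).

ΔS_univ ≈ 0.4411 kJ/K

W = η·Q_H = 0.254 × 406 = 103.1 kJ, so Q_C = Q_H − W = 302.9 kJ.
Reservoir entropy changes: ΔS_H = −Q_H/T_H = −406/681.00 = -0.5962 kJ/K and ΔS_C = +Q_C/T_C = 302.9/292.00 = 1.037 kJ/K.
ΔS_univ = −Q_H/T_H + Q_C/T_C = 0.4411 kJ/K (> 0, since η = 0.254 < η_Carnot = 0.571).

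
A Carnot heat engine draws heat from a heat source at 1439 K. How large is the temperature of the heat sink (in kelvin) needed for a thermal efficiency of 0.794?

From η = 1 − T_C/T_H, T_C = T_H·(1 − η) = 1439.00 × (1 − 0.794) = 296 K.

T_C ≈ 296 K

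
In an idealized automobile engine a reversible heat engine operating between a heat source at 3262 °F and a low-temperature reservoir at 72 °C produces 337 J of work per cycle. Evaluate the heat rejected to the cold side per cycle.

Q_C ≈ 67.53 J

T_H = 3262 °F → (3262 − 32) × 5/9 = 1794.44 °C = 2067.59 K.
T_C = 72 °C → 72 + 273.15 = 345.15 K.
For a reversible engine, η = 1 − T_C/T_H = 1 − 345.15/2067.59 = 0.8331.
Since Q_C/Q_H = T_C/T_H and Q_H = W/η, Q_C = W·T_C/(T_H − T_C) = 337 × 345.15/1722.44 = 67.53 J.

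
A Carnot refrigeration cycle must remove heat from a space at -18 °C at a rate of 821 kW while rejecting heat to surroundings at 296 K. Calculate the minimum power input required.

Ẇ_in ≈ 131 kW

T_C = -18 °C → -18 + 273.15 = 255.15 K.
COP_R = T_C/(T_H − T_C) = 255.15/40.85 = 6.2460.
W = Q_C/COP_R = 821/6.2460 = 131 kW.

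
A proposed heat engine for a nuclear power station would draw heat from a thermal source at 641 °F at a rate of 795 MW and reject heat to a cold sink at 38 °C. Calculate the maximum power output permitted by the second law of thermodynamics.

Ẇ_max ≈ 390.5 MW

T_H = 641 °F → (641 − 32) × 5/9 = 338.33 °C = 611.48 K.
T_C = 38 °C → 38 + 273.15 = 311.15 K.
The second-law ceiling is the Carnot efficiency, η_max = 1 − T_C/T_H = 1 − 311.15/611.48 = 0.4912.
W_max = η_max · Q_H = 0.4912 × 795 = 390.5 MW.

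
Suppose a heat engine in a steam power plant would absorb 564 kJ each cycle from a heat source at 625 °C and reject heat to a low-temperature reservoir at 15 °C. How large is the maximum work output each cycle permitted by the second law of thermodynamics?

T_H = 625 °C → 625 + 273.15 = 898.15 K.
T_C = 15 °C → 15 + 273.15 = 288.15 K.
By the Carnot theorem, η_max = 1 − T_C/T_H = 1 − 288.15/898.15 = 0.6792.
W_max = η_max · Q_H = 0.6792 × 564 = 383 kJ.

W_max ≈ 383 kJ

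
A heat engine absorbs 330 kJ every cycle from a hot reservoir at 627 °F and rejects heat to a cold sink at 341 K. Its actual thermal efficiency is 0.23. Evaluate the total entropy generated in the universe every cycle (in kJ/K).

ΔS_univ ≈ 0.199 kJ/K

T_H = 627 °F → (627 − 32) × 5/9 = 330.56 °C = 603.71 K.
W = η·Q_H = 0.23 × 330 = 75.90 kJ, so Q_C = Q_H − W = 254.1 kJ.
Reservoir entropy changes: ΔS_H = −Q_H/T_H = −330/603.71 = -0.5466 kJ/K and ΔS_C = +Q_C/T_C = 254.1/341.00 = 0.7452 kJ/K.
ΔS_univ = −Q_H/T_H + Q_C/T_C = 0.199 kJ/K (> 0, since η = 0.23 < η_Carnot = 0.435).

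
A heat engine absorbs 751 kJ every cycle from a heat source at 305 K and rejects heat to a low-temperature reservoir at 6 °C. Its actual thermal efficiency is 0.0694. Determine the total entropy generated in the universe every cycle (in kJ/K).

T_C = 6 °C → 6 + 273.15 = 279.15 K.
W = η·Q_H = 0.0694 × 751 = 52.12 kJ, so Q_C = Q_H − W = 698.9 kJ.
Reservoir entropy changes: ΔS_H = −Q_H/T_H = −751/305.00 = -2.462 kJ/K and ΔS_C = +Q_C/T_C = 698.9/279.15 = 2.504 kJ/K.
ΔS_univ = −Q_H/T_H + Q_C/T_C = 0.0413 kJ/K (> 0, since η = 0.0694 < η_Carnot = 0.085).

ΔS_univ ≈ 0.0413 kJ/K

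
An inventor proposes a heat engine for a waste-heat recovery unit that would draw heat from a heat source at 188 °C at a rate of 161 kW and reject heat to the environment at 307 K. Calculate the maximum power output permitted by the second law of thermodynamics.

T_H = 188 °C → 188 + 273.15 = 461.15 K.
The upper bound on efficiency is η_max = 1 − T_C/T_H = 1 − 307.00/461.15 = 0.3343.
W_max = η_max · Q_H = 0.3343 × 161 = 53.8 kW.

Ẇ_max ≈ 53.8 kW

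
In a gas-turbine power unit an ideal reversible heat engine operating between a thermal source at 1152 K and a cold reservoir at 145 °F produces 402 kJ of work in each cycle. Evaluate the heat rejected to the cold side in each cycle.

Q_C ≈ 165 kJ

T_C = 145 °F → (145 − 32) × 5/9 = 62.78 °C = 335.93 K.
Since the cycle is reversible, η = 1 − T_C/T_H = 1 − 335.93/1152.00 = 0.7084.
Since Q_C/Q_H = T_C/T_H and Q_H = W/η, Q_C = W·T_C/(T_H − T_C) = 402 × 335.93/816.07 = 165 kJ.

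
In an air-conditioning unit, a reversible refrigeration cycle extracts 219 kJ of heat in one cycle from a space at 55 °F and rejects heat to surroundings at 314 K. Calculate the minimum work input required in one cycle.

W_in ≈ 21.5 kJ

T_C = 55 °F → (55 − 32) × 5/9 = 12.78 °C = 285.93 K.
Carnot COP: COP_R = T_C/(T_H − T_C) = 285.93/28.07 = 10.1854.
W = Q_C/COP_R = 219/10.1854 = 21.5 kJ.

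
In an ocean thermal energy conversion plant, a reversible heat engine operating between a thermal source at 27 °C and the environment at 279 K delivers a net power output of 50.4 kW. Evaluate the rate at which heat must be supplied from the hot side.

T_H = 27 °C → 27 + 273.15 = 300.15 K.
η_rev = 1 − T_C/T_H = 1 − 279.00/300.15 = 0.0705.
Q_H = W/η = 50.4/0.0705 = 715.3 kW.

Q̇_H ≈ 715.3 kW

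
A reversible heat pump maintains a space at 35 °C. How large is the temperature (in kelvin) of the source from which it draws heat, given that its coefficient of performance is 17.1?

T_C ≈ 290 K

T_H = 35 °C → 35 + 273.15 = 308.15 K.
COP_HP = T_H/(T_H − T_C) ⇒ T_C = T_H·(COP_HP − 1)/COP_HP = 308.15 × (17.1 − 1)/17.1 = 290 K.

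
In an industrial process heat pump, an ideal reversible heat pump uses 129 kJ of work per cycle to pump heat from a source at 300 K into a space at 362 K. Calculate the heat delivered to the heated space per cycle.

For a reversible heat pump, COP_HP = T_H/(T_H − T_C) = 362.00/62.00 = 5.8387.
Q_H = COP_HP · W = 5.8387 × 129 = 753.2 kJ.

Q_H ≈ 753.2 kJ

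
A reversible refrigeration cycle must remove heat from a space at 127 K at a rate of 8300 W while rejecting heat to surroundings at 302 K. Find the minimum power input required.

Ẇ_in ≈ 11400 W

COP_R = T_C/(T_H − T_C) = 127.00/175.00 = 0.7257.
W = Q_C/COP_R = 8300/0.7257 = 11400 W.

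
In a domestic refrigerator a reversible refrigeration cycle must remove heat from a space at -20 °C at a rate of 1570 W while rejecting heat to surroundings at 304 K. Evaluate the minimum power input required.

T_C = -20 °C → -20 + 273.15 = 253.15 K.
COP_R = T_C/(T_H − T_C) = 253.15/50.85 = 4.9784.
W = Q_C/COP_R = 1570/4.9784 = 315 W.

Ẇ_in ≈ 315 W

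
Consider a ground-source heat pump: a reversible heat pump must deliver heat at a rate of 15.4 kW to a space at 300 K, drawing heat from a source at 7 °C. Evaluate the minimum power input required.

T_C = 7 °C → 7 + 273.15 = 280.15 K.
Reversible heating COP: COP_HP = T_H/(T_H − T_C) = 300.00/19.85 = 15.1134.
W = Q_H/COP_HP = 15.4/15.1134 = 1.02 kW.

Ẇ_in ≈ 1.02 kW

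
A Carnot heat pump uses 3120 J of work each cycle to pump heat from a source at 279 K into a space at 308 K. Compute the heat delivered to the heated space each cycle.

Q_H ≈ 33100 J

COP_HP = T_H/(T_H − T_C) = 308.00/29.00 = 10.6207.
Q_H = COP_HP · W = 10.6207 × 3120 = 33100 J.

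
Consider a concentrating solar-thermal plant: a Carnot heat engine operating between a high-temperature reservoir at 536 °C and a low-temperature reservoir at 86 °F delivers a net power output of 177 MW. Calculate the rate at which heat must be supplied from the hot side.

T_H = 536 °C → 536 + 273.15 = 809.15 K.
T_C = 86 °F → (86 − 32) × 5/9 = 30.00 °C = 303.15 K.
Carnot efficiency: η = 1 − T_C/T_H = 1 − 303.15/809.15 = 0.6253.
Q_H = W/η = 177/0.6253 = 283.0 MW.

Q̇_H ≈ 283.0 MW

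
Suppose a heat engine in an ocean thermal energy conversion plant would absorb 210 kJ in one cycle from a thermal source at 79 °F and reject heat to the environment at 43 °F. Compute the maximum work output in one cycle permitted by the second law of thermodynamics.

T_H = 79 °F → (79 − 32) × 5/9 = 26.11 °C = 299.26 K.
T_C = 43 °F → (43 − 32) × 5/9 = 6.11 °C = 279.26 K.
By the Carnot theorem, η_max = 1 − T_C/T_H = 1 − 279.26/299.26 = 0.0668.
W_max = η_max · Q_H = 0.0668 × 210 = 14.0 kJ.

W_max ≈ 14.0 kJ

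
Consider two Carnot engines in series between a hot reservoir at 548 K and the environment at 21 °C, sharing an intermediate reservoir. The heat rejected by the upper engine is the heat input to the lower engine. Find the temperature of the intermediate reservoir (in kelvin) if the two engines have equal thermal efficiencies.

T_C = 21 °C → 21 + 273.15 = 294.15 K.
Equal efficiencies require 1 − T_m/T_H = 1 − T_C/T_m, i.e. T_m/T_H = T_C/T_m, so T_m = √(T_H·T_C) = √(548.00 × 294.15) = 401 K.

T_m ≈ 401 K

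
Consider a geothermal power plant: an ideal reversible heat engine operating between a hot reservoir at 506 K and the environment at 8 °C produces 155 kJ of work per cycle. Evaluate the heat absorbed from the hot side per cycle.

T_C = 8 °C → 8 + 273.15 = 281.15 K.
The Carnot efficiency is η = 1 − T_C/T_H = 1 − 281.15/506.00 = 0.4444.
Q_H = W/η = 155/0.4444 = 349 kJ.

Q_H ≈ 349 kJ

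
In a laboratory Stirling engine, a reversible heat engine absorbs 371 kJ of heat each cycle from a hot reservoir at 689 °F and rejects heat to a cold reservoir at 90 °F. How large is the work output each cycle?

T_H = 689 °F → (689 − 32) × 5/9 = 365.00 °C = 638.15 K.
T_C = 90 °F → (90 − 32) × 5/9 = 32.22 °C = 305.37 K.
Carnot efficiency: η = 1 − T_C/T_H = 1 − 305.37/638.15 = 0.5215.
W = η·Q_H = 0.5215 × 371 = 193 kJ.

W ≈ 193 kJ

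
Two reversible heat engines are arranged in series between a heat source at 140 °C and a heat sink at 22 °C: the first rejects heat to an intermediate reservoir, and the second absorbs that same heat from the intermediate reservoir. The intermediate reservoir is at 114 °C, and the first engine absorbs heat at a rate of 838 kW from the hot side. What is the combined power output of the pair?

Ẇ_total ≈ 239.3 kW

T_H = 140 °C → 140 + 273.15 = 413.15 K.
T_C = 22 °C → 22 + 273.15 = 295.15 K.
Two reversible stages in series are equivalent to a single Carnot engine between T_H and T_C, so η_total = 1 − T_C/T_H = 1 − 295.15/413.15 = 0.2856.
W_total = η_total · Q_H = 0.2856 × 838 = 239.3 kW.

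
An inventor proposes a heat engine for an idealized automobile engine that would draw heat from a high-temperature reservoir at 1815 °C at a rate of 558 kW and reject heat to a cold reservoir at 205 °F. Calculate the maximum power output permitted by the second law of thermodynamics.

T_H = 1815 °C → 1815 + 273.15 = 2088.15 K.
T_C = 205 °F → (205 − 32) × 5/9 = 96.11 °C = 369.26 K.
By the Carnot theorem, η_max = 1 − T_C/T_H = 1 − 369.26/2088.15 = 0.8232.
W_max = η_max · Q_H = 0.8232 × 558 = 459.3 kW.

Ẇ_max ≈ 459.3 kW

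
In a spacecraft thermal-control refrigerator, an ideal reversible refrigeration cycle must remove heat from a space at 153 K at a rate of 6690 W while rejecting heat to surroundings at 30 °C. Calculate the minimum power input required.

Ẇ_in ≈ 6570 W

T_H = 30 °C → 30 + 273.15 = 303.15 K.
The reversible coefficient of performance is COP_R = T_C/(T_H − T_C) = 153.00/150.15 = 1.0190.
W = Q_C/COP_R = 6690/1.0190 = 6570 W.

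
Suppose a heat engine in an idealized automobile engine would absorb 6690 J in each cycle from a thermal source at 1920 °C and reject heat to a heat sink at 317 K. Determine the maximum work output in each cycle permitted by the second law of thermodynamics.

W_max ≈ 5723 J

T_H = 1920 °C → 1920 + 273.15 = 2193.15 K.
No engine can exceed the Carnot limit: η_max = 1 − T_C/T_H = 1 − 317.00/2193.15 = 0.8555.
W_max = η_max · Q_H = 0.8555 × 6690 = 5723 J.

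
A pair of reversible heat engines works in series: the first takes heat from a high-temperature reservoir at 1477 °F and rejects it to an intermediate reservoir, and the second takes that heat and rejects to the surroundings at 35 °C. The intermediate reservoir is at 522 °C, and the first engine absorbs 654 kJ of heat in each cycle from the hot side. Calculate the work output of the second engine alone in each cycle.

W₂ ≈ 296 kJ

T_H = 1477 °F → (1477 − 32) × 5/9 = 802.78 °C = 1075.93 K.
T_C = 35 °C → 35 + 273.15 = 308.15 K.
T_m = 522 °C → 522 + 273.15 = 795.15 K.
Heat entering the second stage: Q_m = Q_H·(T_m/T_H) = 654 × 795.15/1075.93 = 483 kJ.
Second-stage efficiency η₂ = 1 − T_C/T_m = 1 − 308.15/795.15 = 0.6125, so W₂ = η₂·Q_m = 296 kJ.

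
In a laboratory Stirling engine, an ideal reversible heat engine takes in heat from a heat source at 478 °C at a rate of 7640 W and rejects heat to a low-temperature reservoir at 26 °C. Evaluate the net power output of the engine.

Ẇ ≈ 4600 W

T_H = 478 °C → 478 + 273.15 = 751.15 K.
T_C = 26 °C → 26 + 273.15 = 299.15 K.
Carnot efficiency: η = 1 − T_C/T_H = 1 − 299.15/751.15 = 0.6017.
W = η·Q_H = 0.6017 × 7640 = 4600 W.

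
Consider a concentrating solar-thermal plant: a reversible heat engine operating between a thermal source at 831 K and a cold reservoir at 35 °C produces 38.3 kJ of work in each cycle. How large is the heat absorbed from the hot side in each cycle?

Q_H ≈ 60.9 kJ

T_C = 35 °C → 35 + 273.15 = 308.15 K.
η_rev = 1 − T_C/T_H = 1 − 308.15/831.00 = 0.6292.
Q_H = W/η = 38.3/0.6292 = 60.9 kJ.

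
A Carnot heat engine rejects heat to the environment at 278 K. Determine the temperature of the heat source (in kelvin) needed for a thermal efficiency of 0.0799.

From η = 1 − T_C/T_H, solving for T_H gives T_H = T_C/(1 − η) = 278.00/(1 − 0.0799) = 302 K.

T_H ≈ 302 K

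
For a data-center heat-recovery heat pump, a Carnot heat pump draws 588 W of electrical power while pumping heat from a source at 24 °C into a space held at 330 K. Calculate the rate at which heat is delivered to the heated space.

Q̇_H ≈ 5910 W

T_C = 24 °C → 24 + 273.15 = 297.15 K.
Reversible heating COP: COP_HP = T_H/(T_H − T_C) = 330.00/32.85 = 10.0457.
Q_H = COP_HP · W = 10.0457 × 588 = 5910 W.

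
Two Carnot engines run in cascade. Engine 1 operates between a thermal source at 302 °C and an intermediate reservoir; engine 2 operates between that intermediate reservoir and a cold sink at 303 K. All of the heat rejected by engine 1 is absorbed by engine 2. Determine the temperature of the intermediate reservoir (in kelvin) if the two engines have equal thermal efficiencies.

T_H = 302 °C → 302 + 273.15 = 575.15 K.
Equal efficiencies require 1 − T_m/T_H = 1 − T_C/T_m, i.e. T_m/T_H = T_C/T_m, so T_m = √(T_H·T_C) = √(575.15 × 303.00) = 417 K.

T_m ≈ 417 K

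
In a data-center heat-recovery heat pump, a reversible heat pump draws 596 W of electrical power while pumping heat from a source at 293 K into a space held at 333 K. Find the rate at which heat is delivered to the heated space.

Q̇_H ≈ 4960 W

COP_HP = T_H/(T_H − T_C) = 333.00/40.00 = 8.3250.
Q_H = COP_HP · W = 8.3250 × 596 = 4960 W.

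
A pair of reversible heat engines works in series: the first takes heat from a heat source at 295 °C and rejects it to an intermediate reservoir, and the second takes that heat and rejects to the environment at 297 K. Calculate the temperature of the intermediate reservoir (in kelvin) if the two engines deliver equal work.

T_H = 295 °C → 295 + 273.15 = 568.15 K.
For reversible stages Q_m = Q_H·(T_m/T_H). Setting W₁ = Q_H(1 − T_m/T_H) equal to W₂ = Q_m(1 − T_C/T_m) = Q_H·(T_m − T_C)/T_H gives T_H − T_m = T_m − T_C, so T_m = (T_H + T_C)/2 = (568.15 + 297.00)/2 = 432.6 K.

T_m ≈ 432.6 K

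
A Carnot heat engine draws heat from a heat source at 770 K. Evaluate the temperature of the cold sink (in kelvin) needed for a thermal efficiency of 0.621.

From η = 1 − T_C/T_H, T_C = T_H·(1 − η) = 770.00 × (1 − 0.621) = 291.8 K.

T_C ≈ 291.8 K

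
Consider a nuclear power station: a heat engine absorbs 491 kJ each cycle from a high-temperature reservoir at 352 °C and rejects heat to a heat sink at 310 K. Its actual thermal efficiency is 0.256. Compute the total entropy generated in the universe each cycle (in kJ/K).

ΔS_univ ≈ 0.3930 kJ/K

T_H = 352 °C → 352 + 273.15 = 625.15 K.
W = η·Q_H = 0.256 × 491 = 125.7 kJ, so Q_C = Q_H − W = 365.3 kJ.
The hot reservoir loses entropy Q_H/T_H = 491/625.15 = 0.7854 kJ/K; the cold reservoir gains Q_C/T_C = 365.3/310.00 = 1.178 kJ/K.
ΔS_univ = −Q_H/T_H + Q_C/T_C = 0.3930 kJ/K (> 0, since η = 0.256 < η_Carnot = 0.504).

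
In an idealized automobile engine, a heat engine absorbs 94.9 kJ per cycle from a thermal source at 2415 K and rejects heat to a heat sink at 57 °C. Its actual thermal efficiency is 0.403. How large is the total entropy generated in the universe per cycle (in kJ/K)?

T_C = 57 °C → 57 + 273.15 = 330.15 K.
W = η·Q_H = 0.403 × 94.9 = 38.24 kJ, so Q_C = Q_H − W = 56.66 kJ.
Reservoir entropy changes: ΔS_H = −Q_H/T_H = −94.9/2415.00 = -0.03930 kJ/K and ΔS_C = +Q_C/T_C = 56.66/330.15 = 0.1716 kJ/K.
ΔS_univ = −Q_H/T_H + Q_C/T_C = 0.1323 kJ/K (> 0, since η = 0.403 < η_Carnot = 0.863).

ΔS_univ ≈ 0.1323 kJ/K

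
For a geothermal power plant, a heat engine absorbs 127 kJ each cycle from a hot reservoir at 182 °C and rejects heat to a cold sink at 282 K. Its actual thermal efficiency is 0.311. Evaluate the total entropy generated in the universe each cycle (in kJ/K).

T_H = 182 °C → 182 + 273.15 = 455.15 K.
W = η·Q_H = 0.311 × 127 = 39.50 kJ, so Q_C = Q_H − W = 87.50 kJ.
Entropy balance on the reservoirs: −Q_H/T_H = -0.2790 kJ/K, +Q_C/T_C = 0.3103 kJ/K.
ΔS_univ = −Q_H/T_H + Q_C/T_C = 0.0313 kJ/K (> 0, since η = 0.311 < η_Carnot = 0.380).

ΔS_univ ≈ 0.0313 kJ/K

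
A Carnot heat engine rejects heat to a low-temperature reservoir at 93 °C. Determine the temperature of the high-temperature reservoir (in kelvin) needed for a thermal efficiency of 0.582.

T_H ≈ 876 K

T_C = 93 °C → 93 + 273.15 = 366.15 K.
From η = 1 − T_C/T_H, solving for T_H gives T_H = T_C/(1 − η) = 366.15/(1 − 0.582) = 876 K.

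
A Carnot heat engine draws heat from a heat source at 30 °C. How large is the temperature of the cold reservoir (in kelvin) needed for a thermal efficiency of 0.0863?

T_C ≈ 277 K

T_H = 30 °C → 30 + 273.15 = 303.15 K.
From η = 1 − T_C/T_H, T_C = T_H·(1 − η) = 303.15 × (1 − 0.0863) = 277 K.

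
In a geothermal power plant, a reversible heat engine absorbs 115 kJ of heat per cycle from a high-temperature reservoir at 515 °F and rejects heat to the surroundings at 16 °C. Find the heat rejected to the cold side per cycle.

T_H = 515 °F → (515 − 32) × 5/9 = 268.33 °C = 541.48 K.
T_C = 16 °C → 16 + 273.15 = 289.15 K.
For a reversible engine, η = 1 − T_C/T_H = 1 − 289.15/541.48 = 0.4660.
For a reversible cycle Q_C/Q_H = T_C/T_H, so Q_C = 115 × 289.15/541.48 = 61.41 kJ.

Q_C ≈ 61.41 kJ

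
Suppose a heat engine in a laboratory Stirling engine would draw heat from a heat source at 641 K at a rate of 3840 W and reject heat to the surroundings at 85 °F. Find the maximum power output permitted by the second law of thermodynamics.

Ẇ_max ≈ 2027 W

T_C = 85 °F → (85 − 32) × 5/9 = 29.44 °C = 302.59 K.
The upper bound on efficiency is η_max = 1 − T_C/T_H = 1 − 302.59/641.00 = 0.5279.
W_max = η_max · Q_H = 0.5279 × 3840 = 2027 W.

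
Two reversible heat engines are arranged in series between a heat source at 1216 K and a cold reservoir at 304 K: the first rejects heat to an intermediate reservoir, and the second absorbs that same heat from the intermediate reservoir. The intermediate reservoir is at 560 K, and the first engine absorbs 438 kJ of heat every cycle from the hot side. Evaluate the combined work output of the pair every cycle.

W_total ≈ 328.5 kJ

Two reversible stages in series are equivalent to a single Carnot engine between T_H and T_C, so η_total = 1 − T_C/T_H = 1 − 304.00/1216.00 = 0.7500.
W_total = η_total · Q_H = 0.7500 × 438 = 328.5 kJ.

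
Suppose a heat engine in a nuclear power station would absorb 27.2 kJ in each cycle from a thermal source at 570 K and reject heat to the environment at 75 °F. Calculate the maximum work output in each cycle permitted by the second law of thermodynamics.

W_max ≈ 13.0 kJ

T_C = 75 °F → (75 − 32) × 5/9 = 23.89 °C = 297.04 K.
By the Carnot theorem, η_max = 1 − T_C/T_H = 1 − 297.04/570.00 = 0.4789.
W_max = η_max · Q_H = 0.4789 × 27.2 = 13.0 kJ.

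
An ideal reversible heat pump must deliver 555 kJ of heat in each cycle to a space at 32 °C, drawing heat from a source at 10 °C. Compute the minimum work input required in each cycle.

T_H = 32 °C → 32 + 273.15 = 305.15 K.
T_C = 10 °C → 10 + 273.15 = 283.15 K.
For a reversible heat pump, COP_HP = T_H/(T_H − T_C) = 305.15/22.00 = 13.8705.
W = Q_H/COP_HP = 555/13.8705 = 40.0 kJ.

W_in ≈ 40.0 kJ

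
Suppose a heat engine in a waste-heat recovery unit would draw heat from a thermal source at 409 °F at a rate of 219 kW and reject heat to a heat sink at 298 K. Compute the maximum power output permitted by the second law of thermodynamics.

T_H = 409 °F → (409 − 32) × 5/9 = 209.44 °C = 482.59 K.
By the Carnot theorem, η_max = 1 − T_C/T_H = 1 − 298.00/482.59 = 0.3825.
W_max = η_max · Q_H = 0.3825 × 219 = 83.8 kW.

Ẇ_max ≈ 83.8 kW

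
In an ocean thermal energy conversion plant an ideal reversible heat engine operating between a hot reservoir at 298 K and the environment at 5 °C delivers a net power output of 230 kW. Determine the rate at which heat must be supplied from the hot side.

Q̇_H ≈ 3453 kW

T_C = 5 °C → 5 + 273.15 = 278.15 K.
For a reversible engine, η = 1 − T_C/T_H = 1 − 278.15/298.00 = 0.0666.
Q_H = W/η = 230/0.0666 = 3453 kW.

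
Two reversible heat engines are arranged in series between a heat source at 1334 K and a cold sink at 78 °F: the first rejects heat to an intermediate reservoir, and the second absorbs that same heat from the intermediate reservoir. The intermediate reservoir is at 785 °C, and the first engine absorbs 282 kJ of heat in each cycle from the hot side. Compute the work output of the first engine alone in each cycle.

T_C = 78 °F → (78 − 32) × 5/9 = 25.56 °C = 298.71 K.
T_m = 785 °C → 785 + 273.15 = 1058.15 K.
First-stage efficiency η₁ = 1 − T_m/T_H = 1 − 1058.15/1334.00 = 0.2068.
W₁ = η₁·Q_H = 0.2068 × 282 = 58.3 kJ.

W₁ ≈ 58.3 kJ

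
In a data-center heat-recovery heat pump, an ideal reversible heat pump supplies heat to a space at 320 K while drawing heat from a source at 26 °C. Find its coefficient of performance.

T_C = 26 °C → 26 + 273.15 = 299.15 K.
The Carnot heat-pump COP is COP_HP = T_H/(T_H − T_C) = 320.00/(320.00 − 299.15) = 15.35.

COP_HP ≈ 15.35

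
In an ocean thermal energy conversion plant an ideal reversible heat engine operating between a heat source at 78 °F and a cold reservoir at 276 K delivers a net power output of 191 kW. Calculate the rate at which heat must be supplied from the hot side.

T_H = 78 °F → (78 − 32) × 5/9 = 25.56 °C = 298.71 K.
η_rev = 1 − T_C/T_H = 1 − 276.00/298.71 = 0.0760.
Q_H = W/η = 191/0.0760 = 2510 kW.

Q̇_H ≈ 2510 kW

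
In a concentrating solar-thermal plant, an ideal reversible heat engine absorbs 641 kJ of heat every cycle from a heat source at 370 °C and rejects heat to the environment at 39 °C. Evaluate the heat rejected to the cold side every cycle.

T_H = 370 °C → 370 + 273.15 = 643.15 K.
T_C = 39 °C → 39 + 273.15 = 312.15 K.
Since the cycle is reversible, η = 1 − T_C/T_H = 1 − 312.15/643.15 = 0.5147.
For a reversible cycle Q_C/Q_H = T_C/T_H, so Q_C = 641 × 312.15/643.15 = 311.1 kJ.

Q_C ≈ 311.1 kJ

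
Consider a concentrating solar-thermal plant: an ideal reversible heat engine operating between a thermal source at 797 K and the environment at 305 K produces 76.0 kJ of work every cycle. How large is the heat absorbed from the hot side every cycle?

Q_H ≈ 123.1 kJ

The Carnot efficiency is η = 1 − T_C/T_H = 1 − 305.00/797.00 = 0.6173.
Q_H = W/η = 76.0/0.6173 = 123.1 kJ.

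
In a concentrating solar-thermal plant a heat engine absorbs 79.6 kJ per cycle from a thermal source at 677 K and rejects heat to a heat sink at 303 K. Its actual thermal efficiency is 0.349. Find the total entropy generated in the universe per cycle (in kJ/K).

W = η·Q_H = 0.349 × 79.6 = 27.78 kJ, so Q_C = Q_H − W = 51.82 kJ.
The hot reservoir loses entropy Q_H/T_H = 79.6/677.00 = 0.1176 kJ/K; the cold reservoir gains Q_C/T_C = 51.82/303.00 = 0.1710 kJ/K.
ΔS_univ = −Q_H/T_H + Q_C/T_C = 0.0534 kJ/K (> 0, since η = 0.349 < η_Carnot = 0.552).

ΔS_univ ≈ 0.0534 kJ/K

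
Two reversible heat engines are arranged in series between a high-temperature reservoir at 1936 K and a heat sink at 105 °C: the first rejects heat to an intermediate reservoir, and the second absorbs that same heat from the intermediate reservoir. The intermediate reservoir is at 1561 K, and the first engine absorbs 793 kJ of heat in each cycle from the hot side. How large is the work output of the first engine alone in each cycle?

T_C = 105 °C → 105 + 273.15 = 378.15 K.
First-stage efficiency η₁ = 1 − T_m/T_H = 1 − 1561.00/1936.00 = 0.1937.
W₁ = η₁·Q_H = 0.1937 × 793 = 154 kJ.

W₁ ≈ 154 kJ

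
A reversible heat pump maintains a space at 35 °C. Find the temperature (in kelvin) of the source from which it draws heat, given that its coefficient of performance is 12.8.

T_C ≈ 284 K

T_H = 35 °C → 35 + 273.15 = 308.15 K.
COP_HP = T_H/(T_H − T_C) ⇒ T_C = T_H·(COP_HP − 1)/COP_HP = 308.15 × (12.8 − 1)/12.8 = 284 K.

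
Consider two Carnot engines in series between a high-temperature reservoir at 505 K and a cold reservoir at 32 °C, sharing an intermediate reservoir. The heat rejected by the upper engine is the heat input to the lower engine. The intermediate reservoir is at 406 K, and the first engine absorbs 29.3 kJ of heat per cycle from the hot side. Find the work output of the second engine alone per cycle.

T_C = 32 °C → 32 + 273.15 = 305.15 K.
Heat entering the second stage: Q_m = Q_H·(T_m/T_H) = 29.3 × 406.00/505.00 = 23.6 kJ.
Second-stage efficiency η₂ = 1 − T_C/T_m = 1 − 305.15/406.00 = 0.2484, so W₂ = η₂·Q_m = 5.85 kJ.

W₂ ≈ 5.85 kJ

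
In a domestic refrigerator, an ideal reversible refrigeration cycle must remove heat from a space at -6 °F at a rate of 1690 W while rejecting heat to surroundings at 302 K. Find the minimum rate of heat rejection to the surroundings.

Q̇_H ≈ 2030 W

T_C = -6 °F → (-6 − 32) × 5/9 = -21.11 °C = 252.04 K.
For a reversible cycle Q_H/Q_C = T_H/T_C, so Q_H = Q_C·T_H/T_C = 1690 × 302.00/252.04 = 2030 W.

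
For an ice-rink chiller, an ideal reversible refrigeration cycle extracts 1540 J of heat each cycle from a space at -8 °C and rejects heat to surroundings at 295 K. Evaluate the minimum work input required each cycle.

W_in ≈ 173 J

T_C = -8 °C → -8 + 273.15 = 265.15 K.
The reversible coefficient of performance is COP_R = T_C/(T_H − T_C) = 265.15/29.85 = 8.8827.
W = Q_C/COP_R = 1540/8.8827 = 173 J.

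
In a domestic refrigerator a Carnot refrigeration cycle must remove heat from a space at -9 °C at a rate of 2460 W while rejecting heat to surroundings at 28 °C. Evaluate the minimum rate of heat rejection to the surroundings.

T_H = 28 °C → 28 + 273.15 = 301.15 K.
T_C = -9 °C → -9 + 273.15 = 264.15 K.
For a reversible cycle Q_H/Q_C = T_H/T_C, so Q_H = Q_C·T_H/T_C = 2460 × 301.15/264.15 = 2800 W.

Q̇_H ≈ 2800 W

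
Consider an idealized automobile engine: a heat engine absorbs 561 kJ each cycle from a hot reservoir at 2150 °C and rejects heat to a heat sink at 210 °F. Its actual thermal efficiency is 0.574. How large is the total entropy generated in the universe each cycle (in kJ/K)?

T_H = 2150 °C → 2150 + 273.15 = 2423.15 K.
T_C = 210 °F → (210 − 32) × 5/9 = 98.89 °C = 372.04 K.
W = η·Q_H = 0.574 × 561 = 322.0 kJ, so Q_C = Q_H − W = 239.0 kJ.
Reservoir entropy changes: ΔS_H = −Q_H/T_H = −561/2423.15 = -0.2315 kJ/K and ΔS_C = +Q_C/T_C = 239.0/372.04 = 0.6424 kJ/K.
ΔS_univ = −Q_H/T_H + Q_C/T_C = 0.411 kJ/K (> 0, since η = 0.574 < η_Carnot = 0.846).

ΔS_univ ≈ 0.411 kJ/K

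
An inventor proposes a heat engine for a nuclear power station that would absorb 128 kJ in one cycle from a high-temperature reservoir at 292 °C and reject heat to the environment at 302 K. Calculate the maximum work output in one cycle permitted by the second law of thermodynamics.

W_max ≈ 59.6 kJ

T_H = 292 °C → 292 + 273.15 = 565.15 K.
The upper bound on efficiency is η_max = 1 − T_C/T_H = 1 − 302.00/565.15 = 0.4656.
W_max = η_max · Q_H = 0.4656 × 128 = 59.6 kJ.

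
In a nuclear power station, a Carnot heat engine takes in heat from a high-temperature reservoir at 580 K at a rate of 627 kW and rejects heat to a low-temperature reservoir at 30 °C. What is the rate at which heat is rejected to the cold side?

T_C = 30 °C → 30 + 273.15 = 303.15 K.
η_rev = 1 − T_C/T_H = 1 − 303.15/580.00 = 0.4773.
For a reversible cycle Q_C/Q_H = T_C/T_H, so Q_C = 627 × 303.15/580.00 = 328 kW.

Q̇_C ≈ 328 kW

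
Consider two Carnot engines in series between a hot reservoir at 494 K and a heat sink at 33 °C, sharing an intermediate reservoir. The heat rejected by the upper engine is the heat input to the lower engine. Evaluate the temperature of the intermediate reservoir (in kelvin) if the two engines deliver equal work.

T_m ≈ 400 K

T_C = 33 °C → 33 + 273.15 = 306.15 K.
For reversible stages Q_m = Q_H·(T_m/T_H). Setting W₁ = Q_H(1 − T_m/T_H) equal to W₂ = Q_m(1 − T_C/T_m) = Q_H·(T_m − T_C)/T_H gives T_H − T_m = T_m − T_C, so T_m = (T_H + T_C)/2 = (494.00 + 306.15)/2 = 400 K.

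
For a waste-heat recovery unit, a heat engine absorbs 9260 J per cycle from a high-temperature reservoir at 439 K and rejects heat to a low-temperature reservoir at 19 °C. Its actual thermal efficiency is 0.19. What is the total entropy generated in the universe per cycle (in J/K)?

ΔS_univ ≈ 4.58 J/K

T_C = 19 °C → 19 + 273.15 = 292.15 K.
W = η·Q_H = 0.19 × 9260 = 1759 J, so Q_C = Q_H − W = 7501 J.
Entropy balance on the reservoirs: −Q_H/T_H = -21.09 J/K, +Q_C/T_C = 25.67 J/K.
ΔS_univ = −Q_H/T_H + Q_C/T_C = 4.58 J/K (> 0, since η = 0.19 < η_Carnot = 0.335).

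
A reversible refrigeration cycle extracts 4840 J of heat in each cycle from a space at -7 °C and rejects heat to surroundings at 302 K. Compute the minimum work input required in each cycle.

W_in ≈ 652 J

T_C = -7 °C → -7 + 273.15 = 266.15 K.
COP_R = T_C/(T_H − T_C) = 266.15/35.85 = 7.4240.
W = Q_C/COP_R = 4840/7.4240 = 652 J.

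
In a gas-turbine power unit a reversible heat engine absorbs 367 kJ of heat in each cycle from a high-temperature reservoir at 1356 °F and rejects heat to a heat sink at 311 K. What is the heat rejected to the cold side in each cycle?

T_H = 1356 °F → (1356 − 32) × 5/9 = 735.56 °C = 1008.71 K.
Since the cycle is reversible, η = 1 − T_C/T_H = 1 − 311.00/1008.71 = 0.6917.
For a reversible cycle Q_C/Q_H = T_C/T_H, so Q_C = 367 × 311.00/1008.71 = 113 kJ.

Q_C ≈ 113 kJ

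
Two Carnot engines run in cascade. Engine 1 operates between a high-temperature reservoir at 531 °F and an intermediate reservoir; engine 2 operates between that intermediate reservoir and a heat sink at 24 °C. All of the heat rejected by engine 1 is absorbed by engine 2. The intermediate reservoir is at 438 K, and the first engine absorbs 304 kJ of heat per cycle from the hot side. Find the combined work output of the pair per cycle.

T_H = 531 °F → (531 − 32) × 5/9 = 277.22 °C = 550.37 K.
T_C = 24 °C → 24 + 273.15 = 297.15 K.
Two reversible stages in series are equivalent to a single Carnot engine between T_H and T_C, so η_total = 1 − T_C/T_H = 1 − 297.15/550.37 = 0.4601.
W_total = η_total · Q_H = 0.4601 × 304 = 140 kJ.

W_total ≈ 140 kJ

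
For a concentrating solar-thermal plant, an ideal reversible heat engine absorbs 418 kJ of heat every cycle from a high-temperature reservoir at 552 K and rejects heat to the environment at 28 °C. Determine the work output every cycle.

T_C = 28 °C → 28 + 273.15 = 301.15 K.
The Carnot efficiency is η = 1 − T_C/T_H = 1 − 301.15/552.00 = 0.4544.
W = η·Q_H = 0.4544 × 418 = 190 kJ.

W ≈ 190 kJ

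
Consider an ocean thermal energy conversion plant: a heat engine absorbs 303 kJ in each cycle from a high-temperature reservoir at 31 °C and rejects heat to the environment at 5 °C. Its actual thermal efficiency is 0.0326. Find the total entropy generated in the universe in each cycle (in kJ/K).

T_H = 31 °C → 31 + 273.15 = 304.15 K.
T_C = 5 °C → 5 + 273.15 = 278.15 K.
W = η·Q_H = 0.0326 × 303 = 9.878 kJ, so Q_C = Q_H − W = 293.1 kJ.
The hot reservoir loses entropy Q_H/T_H = 303/304.15 = 0.9962 kJ/K; the cold reservoir gains Q_C/T_C = 293.1/278.15 = 1.054 kJ/K.
ΔS_univ = −Q_H/T_H + Q_C/T_C = 0.0576 kJ/K (> 0, since η = 0.0326 < η_Carnot = 0.085).

ΔS_univ ≈ 0.0576 kJ/K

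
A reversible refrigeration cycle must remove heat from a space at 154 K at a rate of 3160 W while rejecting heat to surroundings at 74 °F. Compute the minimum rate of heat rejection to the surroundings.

T_H = 74 °F → (74 − 32) × 5/9 = 23.33 °C = 296.48 K.
For a reversible cycle Q_H/Q_C = T_H/T_C, so Q_H = Q_C·T_H/T_C = 3160 × 296.48/154.00 = 6084 W.

Q̇_H ≈ 6084 W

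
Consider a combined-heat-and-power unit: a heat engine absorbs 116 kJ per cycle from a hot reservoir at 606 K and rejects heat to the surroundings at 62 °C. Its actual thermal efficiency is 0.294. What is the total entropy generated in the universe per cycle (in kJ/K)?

ΔS_univ ≈ 0.05294 kJ/K

T_C = 62 °C → 62 + 273.15 = 335.15 K.
W = η·Q_H = 0.294 × 116 = 34.10 kJ, so Q_C = Q_H − W = 81.90 kJ.
Entropy balance on the reservoirs: −Q_H/T_H = -0.1914 kJ/K, +Q_C/T_C = 0.2444 kJ/K.
ΔS_univ = −Q_H/T_H + Q_C/T_C = 0.05294 kJ/K (> 0, since η = 0.294 < η_Carnot = 0.447).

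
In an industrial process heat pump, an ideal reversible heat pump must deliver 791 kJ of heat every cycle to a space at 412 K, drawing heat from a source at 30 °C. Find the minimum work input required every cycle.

W_in ≈ 209.0 kJ

T_C = 30 °C → 30 + 273.15 = 303.15 K.
Reversible heating COP: COP_HP = T_H/(T_H − T_C) = 412.00/108.85 = 3.7850.
W = Q_H/COP_HP = 791/3.7850 = 209.0 kJ.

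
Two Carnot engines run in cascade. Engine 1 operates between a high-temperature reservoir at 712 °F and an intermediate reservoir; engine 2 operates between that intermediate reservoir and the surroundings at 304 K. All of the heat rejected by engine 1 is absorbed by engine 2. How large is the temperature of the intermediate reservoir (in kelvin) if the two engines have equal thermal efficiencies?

T_m ≈ 445 K

T_H = 712 °F → (712 − 32) × 5/9 = 377.78 °C = 650.93 K.
Equal efficiencies require 1 − T_m/T_H = 1 − T_C/T_m, i.e. T_m/T_H = T_C/T_m, so T_m = √(T_H·T_C) = √(650.93 × 304.00) = 445 K.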